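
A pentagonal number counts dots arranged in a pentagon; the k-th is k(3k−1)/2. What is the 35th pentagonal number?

The 35th pentagonal number is n(3n−1)/2 with n = 35.
35·(3·35 − 1)/2 = 35·104/2 = 35·52 = 1820.

1820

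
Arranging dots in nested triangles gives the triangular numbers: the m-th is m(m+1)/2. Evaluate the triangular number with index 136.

The 136th triangular number is n(n+1)/2 with n = 136.
136·137/2 = 18632/2 = 9316.

9316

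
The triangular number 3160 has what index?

79

Set n(n+1)/2 = 3160, giving n² + n − 6320 = 0.
The discriminant is 1 + 8·3160 = 25281, and √25281 = 159.
So n = (-1 + 159) / 2 = 158/2 = 79.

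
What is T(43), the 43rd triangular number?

946

The 43rd triangular number is n(n+1)/2 with n = 43.
43·44/2 = 1892/2 = 946.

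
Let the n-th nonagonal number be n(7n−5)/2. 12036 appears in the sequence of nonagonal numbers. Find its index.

Set n(7n−5)/2 = 12036, giving 7n² − 5n − 24072 = 0.
The discriminant is 25 + 56·12036 = 674041, and √674041 = 821.
So n = (5 + 821) / 14 = 826/14 = 59.
Check: 59·(7·59 − 5)/2 = 12036. ✓

59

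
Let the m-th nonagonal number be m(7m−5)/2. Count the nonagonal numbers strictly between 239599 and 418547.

The n-th nonagonal number is n(7n−5)/2.
Smallest index with value > 239599: n = 263 (giving 241434).
Largest index with value < 418547: n = 346 (giving 418141).
Indices 263 through 346: 84 terms.

84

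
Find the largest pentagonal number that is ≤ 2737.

Solve n(3n−1)/2 ≤ 2737 for integer n.
n = 42 gives 2625 ≤ 2737, while n = 43 gives 2752 > 2737; so the answer is 2625.

2625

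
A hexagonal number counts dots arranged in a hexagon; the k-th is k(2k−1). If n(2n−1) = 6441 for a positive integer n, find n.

Set n(2n−1) = 6441, giving 2n² − n − 6441 = 0.
So n = (1 + 227) / 4 = 228/4 = 57.

57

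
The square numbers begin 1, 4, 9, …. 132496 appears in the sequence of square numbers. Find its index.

We need n² = 132496, so n = √132496 = 364.
Check: 364² = 132496. ✓

364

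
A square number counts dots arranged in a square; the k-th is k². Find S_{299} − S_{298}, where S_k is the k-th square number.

597

n² − (n−1)² = 2n − 1, so 299² − 298² = 2·299 − 1 = 597.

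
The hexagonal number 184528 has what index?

Set n(2n−1) = 184528, giving 2n² − n − 184528 = 0.
So n = (1 + 1215) / 4 = 1216/4 = 304.
Check: 304·(2·304 − 1) = 184528. ✓

304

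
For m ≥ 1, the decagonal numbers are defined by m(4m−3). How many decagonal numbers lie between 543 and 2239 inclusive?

The n-th decagonal number is n(4n−3).
Smallest index with value ≥ 543: n = 13 (giving 637).
Largest index with value ≤ 2239: n = 24 (giving 2232).
Indices 13 through 24: 12 terms.

12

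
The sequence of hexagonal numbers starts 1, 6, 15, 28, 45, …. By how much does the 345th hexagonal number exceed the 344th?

1377

Consecutive hexagonal numbers differ by 4n − 3: here 4·345 − 3 = 1377.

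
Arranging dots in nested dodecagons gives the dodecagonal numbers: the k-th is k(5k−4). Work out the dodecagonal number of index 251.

314001

The 251st dodecagonal number is n(5n−4) with n = 251.
251·(5·251 − 4) = 251·1251 = 314001.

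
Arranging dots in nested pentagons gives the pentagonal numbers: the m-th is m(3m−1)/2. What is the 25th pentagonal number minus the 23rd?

25·(3·25 − 1)/2 = 925 and 23·(3·23 − 1)/2 = 782.
Difference: 925 − 782 = 143.

143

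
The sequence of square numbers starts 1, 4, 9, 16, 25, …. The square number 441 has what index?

We need n² = 441, so n = √441 = 21.

21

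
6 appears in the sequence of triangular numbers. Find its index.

Set n(n+1)/2 = 6, giving n² + n − 12 = 0.
The discriminant is 1 + 8·6 = 49, and √49 = 7.
So n = (-1 + 7) / 2 = 6/2 = 3.

3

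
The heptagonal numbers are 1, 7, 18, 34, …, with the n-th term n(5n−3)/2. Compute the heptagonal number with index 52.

6682

The 52nd heptagonal number is n(5n−3)/2 with n = 52.
52·(5·52 − 3)/2 = 52·257/2 = 6682.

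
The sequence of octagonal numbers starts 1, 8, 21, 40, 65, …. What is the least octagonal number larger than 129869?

130625

Solve n(3n−2) > 129869 for integer n.
The largest n with value ≤ 129869 is 208 (since 129376 ≤ 129869 < 130625), so the first above is n = 209, value 130625.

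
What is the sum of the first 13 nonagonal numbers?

Σ i(7i−5)/2 = (7Σi² − 5Σi) / 2 over i = 1..13.
Σi = 91 and Σi² = 819.
(7·819 − 5·91) / 2 = 5278/2 = 2639.

2639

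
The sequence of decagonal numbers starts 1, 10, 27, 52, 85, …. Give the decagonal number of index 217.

187705

The 217th decagonal number is n(4n−3) with n = 217.
217·(4·217 − 3) = 217·865 = 187705.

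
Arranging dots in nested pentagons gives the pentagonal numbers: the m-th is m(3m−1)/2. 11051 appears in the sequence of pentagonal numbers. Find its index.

Set n(3n−1)/2 = 11051, giving 3n² − n − 22102 = 0.
The discriminant is 1 + 24·11051 = 265225, and √265225 = 515.
So n = (1 + 515) / 6 = 516/6 = 86.
Check: 86·(3·86 − 1)/2 = 11051. ✓

86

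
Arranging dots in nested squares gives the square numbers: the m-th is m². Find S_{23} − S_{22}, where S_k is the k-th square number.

45

n² − (n−1)² = 2n − 1, so 23² − 22² = 2·23 − 1 = 45.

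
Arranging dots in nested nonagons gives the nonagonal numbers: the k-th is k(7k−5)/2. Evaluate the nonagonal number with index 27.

2484

The 27th nonagonal number is n(7n−5)/2 with n = 27.
27·(7·27 − 5)/2 = 27·184/2 = 27·92 = 2484.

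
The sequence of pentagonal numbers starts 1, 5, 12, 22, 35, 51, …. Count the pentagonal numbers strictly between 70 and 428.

The n-th pentagonal number is n(3n−1)/2.
Smallest index with value > 70: n = 8 (giving 92).
Largest index with value < 428: n = 17 (giving 425).
Indices 8 through 17: 10 terms.

10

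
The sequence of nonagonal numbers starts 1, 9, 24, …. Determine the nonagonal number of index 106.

106·(7·106 − 5)/2 = 106·737/2 = 39061.

39061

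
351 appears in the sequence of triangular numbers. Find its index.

Set n(n+1)/2 = 351, giving n² + n − 702 = 0.
So n = (-1 + 53) / 2 = 52/2 = 26.
Check: 26·27/2 = 351. ✓

26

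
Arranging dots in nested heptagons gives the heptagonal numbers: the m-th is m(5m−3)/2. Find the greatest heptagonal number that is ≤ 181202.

Solve n(5n−3)/2 ≤ 181202 for integer n.
n = 269 gives 180499 ≤ 181202, while n = 270 gives 181845 > 181202; so the answer is 180499.

180499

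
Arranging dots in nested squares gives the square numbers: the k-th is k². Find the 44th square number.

1936

The 44th square number is n² with n = 44.
44² = 1936.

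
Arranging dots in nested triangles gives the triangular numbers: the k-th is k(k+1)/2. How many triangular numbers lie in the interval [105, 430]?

The n-th triangular number is n(n+1)/2.
Smallest index with value ≥ 105: n = 14 (giving 105).
Largest index with value ≤ 430: n = 28 (giving 406).
Indices 14 through 28: 15 terms.

15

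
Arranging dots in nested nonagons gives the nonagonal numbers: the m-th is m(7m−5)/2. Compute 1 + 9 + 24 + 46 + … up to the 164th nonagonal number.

Σ i(7i−5)/2 = (7Σi² − 5Σi) / 2 over i = 1..164.
Σi = 13530 and Σi² = 1483790.
(7·1483790 − 5·13530) / 2 = 10318880/2 = 5159440.

5159440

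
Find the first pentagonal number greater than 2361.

Solve n(3n−1)/2 > 2361 for integer n.
The largest n with value ≤ 2361 is 39 (since 2262 ≤ 2361 < 2380), so the first above is n = 40, value 2380.

2380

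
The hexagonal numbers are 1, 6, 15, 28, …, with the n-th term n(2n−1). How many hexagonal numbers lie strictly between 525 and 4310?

The n-th hexagonal number is n(2n−1).
Smallest index with value > 525: n = 17 (giving 561).
Largest index with value < 4310: n = 46 (giving 4186).
Indices 17 through 46: 30 terms.

30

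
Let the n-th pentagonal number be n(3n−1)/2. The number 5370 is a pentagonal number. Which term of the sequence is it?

Set n(3n−1)/2 = 5370, giving 3n² − n − 10740 = 0.
The discriminant is 1 + 24·5370 = 128881, and √128881 = 359.
So n = (1 + 359) / 6 = 360/6 = 60.
Check: 60·(3·60 − 1)/2 = 5370. ✓

60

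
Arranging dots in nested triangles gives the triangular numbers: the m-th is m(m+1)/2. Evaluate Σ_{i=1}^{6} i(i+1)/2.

56

Σ i(i+1)/2 = (Σi² + Σi) / 2 over i = 1..6.
Σi = 21 and Σi² = 91.
(1·91 + 1·21) / 2 = 112/2 = 56.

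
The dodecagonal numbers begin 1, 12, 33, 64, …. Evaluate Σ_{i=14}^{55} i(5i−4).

275009

Σ i(5i−4) = 5Σi² − 4Σi over i = 14..55.
Σi = 1540 − 91 = 1449 and Σi² = 56980 − 819 = 56161.
5·56161 − 4·1449 = 275009.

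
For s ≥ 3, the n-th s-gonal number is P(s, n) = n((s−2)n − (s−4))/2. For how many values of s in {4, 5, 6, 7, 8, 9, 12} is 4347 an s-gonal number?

2

s = 4: P(4, 65) = 4225 and P(4, 66) = 4356; 4347 is not s-gonal.
s = 5: P(5, 54) = 4347. ✓
s = 6: P(6, 46) = 4186 and P(6, 47) = 4371; 4347 is not s-gonal.
s = 7: P(7, 42) = 4347. ✓
s = 8: P(8, 38) = 4256 and P(8, 39) = 4485; 4347 is not s-gonal.
s = 9: P(9, 35) = 4200 and P(9, 36) = 4446; 4347 is not s-gonal.
s = 12: P(12, 29) = 4089 and P(12, 30) = 4380; 4347 is not s-gonal.
Hits: s ∈ {5, 7} → 2.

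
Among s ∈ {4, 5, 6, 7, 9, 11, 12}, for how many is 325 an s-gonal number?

2

s = 4: P(4, 18) = 324 and P(4, 19) = 361; 325 is not s-gonal.
s = 5: P(5, 14) = 287 and P(5, 15) = 330; 325 is not s-gonal.
s = 6: P(6, 13) = 325. ✓
s = 7: P(7, 11) = 286 and P(7, 12) = 342; 325 is not s-gonal.
s = 9: P(9, 10) = 325. ✓
s = 11: P(11, 8) = 260 and P(11, 9) = 333; 325 is not s-gonal.
s = 12: P(12, 8) = 288 and P(12, 9) = 369; 325 is not s-gonal.
Hits: s ∈ {6, 9} → 2.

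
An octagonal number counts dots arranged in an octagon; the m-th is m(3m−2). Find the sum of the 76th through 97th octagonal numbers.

492679

Σ i(3i−2) = 3Σi² − 2Σi over i = 76..97.
Σi = 4753 − 2850 = 1903 and Σi² = 308945 − 143450 = 165495.
3·165495 − 2·1903 = 492679.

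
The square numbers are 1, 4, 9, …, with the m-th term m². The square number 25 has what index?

5

We need n² = 25, so n = √25 = 5.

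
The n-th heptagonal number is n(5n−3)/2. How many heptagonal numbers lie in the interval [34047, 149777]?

129

The n-th heptagonal number is n(5n−3)/2.
Smallest index with value ≥ 34047: n = 117 (giving 34047).
Largest index with value ≤ 149777: n = 245 (giving 149695).
Indices 117 through 245: 129 terms.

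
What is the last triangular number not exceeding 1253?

1225

Solve n(n+1)/2 ≤ 1253 for integer n.
n = 49 gives 1225 ≤ 1253, while n = 50 gives 1275 > 1253; so the answer is 1225.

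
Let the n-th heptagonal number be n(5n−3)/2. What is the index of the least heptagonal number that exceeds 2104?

Solve n(5n−3)/2 > 2104 for integer n.
The largest n with value ≤ 2104 is 29 (since 2059 ≤ 2104 < 2205), so the first above is n = 30, value 2205.

30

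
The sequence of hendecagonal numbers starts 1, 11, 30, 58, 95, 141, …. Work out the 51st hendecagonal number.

11526

The 51st hendecagonal number is n(9n−7)/2 with n = 51.
51·(9·51 − 7)/2 = 51·452/2 = 51·226 = 11526.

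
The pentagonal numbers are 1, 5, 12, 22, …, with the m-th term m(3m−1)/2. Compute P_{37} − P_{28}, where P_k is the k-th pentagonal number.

37·(3·37 − 1)/2 = 2035 and 28·(3·28 − 1)/2 = 1162.
Difference: 2035 − 1162 = 873.

873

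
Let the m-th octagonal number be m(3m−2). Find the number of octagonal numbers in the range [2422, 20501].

55

The n-th octagonal number is n(3n−2).
Smallest index with value ≥ 2422: n = 29 (giving 2465).
Largest index with value ≤ 20501: n = 83 (giving 20501).
Indices 29 through 83: 55 terms.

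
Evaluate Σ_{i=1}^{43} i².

27434

Σ_{i=1}^{43} i² = 43·44·87/6 = 27434.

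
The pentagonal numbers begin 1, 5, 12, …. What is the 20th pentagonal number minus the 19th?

58

Consecutive pentagonal numbers differ by 3n − 2: here 3·20 − 2 = 58.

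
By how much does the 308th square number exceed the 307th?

615

n² − (n−1)² = 2n − 1, so 308² − 307² = 2·308 − 1 = 615.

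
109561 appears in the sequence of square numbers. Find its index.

331

We need n² = 109561, so n = √109561 = 331.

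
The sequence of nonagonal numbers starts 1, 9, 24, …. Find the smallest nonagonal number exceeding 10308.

10450

Solve n(7n−5)/2 > 10308 for integer n.
The largest n with value ≤ 10308 is 54 (since 10071 ≤ 10308 < 10450), so the first above is n = 55, value 10450.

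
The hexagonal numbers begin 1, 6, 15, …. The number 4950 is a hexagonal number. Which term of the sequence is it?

50

Set n(2n−1) = 4950, giving 2n² − n − 4950 = 0.
The discriminant is 1 + 8·4950 = 39601, and √39601 = 199.
So n = (1 + 199) / 4 = 200/4 = 50.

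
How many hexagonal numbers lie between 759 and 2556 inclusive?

17

The n-th hexagonal number is n(2n−1).
Smallest index with value ≥ 759: n = 20 (giving 780).
Largest index with value ≤ 2556: n = 36 (giving 2556).
Indices 20 through 36: 17 terms.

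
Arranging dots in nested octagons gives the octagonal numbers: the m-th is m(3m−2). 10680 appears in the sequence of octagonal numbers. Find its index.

60

Set n(3n−2) = 10680, giving 3n² − 2n − 10680 = 0.
So n = (2 + 358) / 6 = 360/6 = 60.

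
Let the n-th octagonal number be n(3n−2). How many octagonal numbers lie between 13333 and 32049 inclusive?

The n-th octagonal number is n(3n−2).
Smallest index with value ≥ 13333: n = 67 (giving 13333).
Largest index with value ≤ 32049: n = 103 (giving 31621).
Indices 67 through 103: 37 terms.

37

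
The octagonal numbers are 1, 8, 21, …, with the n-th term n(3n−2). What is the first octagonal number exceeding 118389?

118405

Solve n(3n−2) > 118389 for integer n.
The largest n with value ≤ 118389 is 198 (since 117216 ≤ 118389 < 118405), so the first above is n = 199, value 118405.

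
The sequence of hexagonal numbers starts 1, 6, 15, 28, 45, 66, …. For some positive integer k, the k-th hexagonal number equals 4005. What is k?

45

Set n(2n−1) = 4005, giving 2n² − n − 4005 = 0.
So n = (1 + 179) / 4 = 180/4 = 45.
Check: 45·(2·45 − 1) = 4005. ✓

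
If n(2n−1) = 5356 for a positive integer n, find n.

Set n(2n−1) = 5356, giving 2n² − n − 5356 = 0.
The discriminant is 1 + 8·5356 = 42849, and √42849 = 207.
So n = (1 + 207) / 4 = 208/4 = 52.
Check: 52·(2·52 − 1) = 5356. ✓

52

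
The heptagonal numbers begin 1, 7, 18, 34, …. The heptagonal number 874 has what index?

19

Set n(5n−3)/2 = 874, giving 5n² − 3n − 1748 = 0.
The discriminant is 9 + 40·874 = 34969, and √34969 = 187.
So n = (3 + 187) / 10 = 190/10 = 19.
Check: 19·(5·19 − 3)/2 = 874. ✓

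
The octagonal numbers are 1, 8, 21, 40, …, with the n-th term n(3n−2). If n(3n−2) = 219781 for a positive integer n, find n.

Set n(3n−2) = 219781, giving 3n² − 2n − 219781 = 0.
So n = (2 + 1624) / 6 = 1626/6 = 271.

271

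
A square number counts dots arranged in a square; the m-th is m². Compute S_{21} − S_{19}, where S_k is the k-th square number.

80

21² = 441 and 19² = 361.
Difference: 441 − 361 = 80.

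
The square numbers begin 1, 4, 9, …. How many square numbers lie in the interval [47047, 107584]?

The n-th square number is n².
Smallest index with value ≥ 47047: n = 217 (giving 47089).
Largest index with value ≤ 107584: n = 328 (giving 107584).
Indices 217 through 328: 112 terms.

112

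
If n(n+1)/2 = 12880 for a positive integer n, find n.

Set n(n+1)/2 = 12880, giving n² + n − 25760 = 0.
So n = (-1 + 321) / 2 = 320/2 = 160.
Check: 160·161/2 = 12880. ✓

160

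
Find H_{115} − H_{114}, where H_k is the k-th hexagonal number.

Consecutive hexagonal numbers differ by 4n − 3: here 4·115 − 3 = 457.

457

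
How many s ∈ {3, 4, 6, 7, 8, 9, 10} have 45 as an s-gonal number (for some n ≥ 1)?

2

s = 3: P(3, 9) = 45. ✓
s = 4: P(4, 6) = 36 and P(4, 7) = 49; 45 is not s-gonal.
s = 6: P(6, 5) = 45. ✓
s = 7: P(7, 4) = 34 and P(7, 5) = 55; 45 is not s-gonal.
s = 8: P(8, 4) = 40 and P(8, 5) = 65; 45 is not s-gonal.
s = 9: P(9, 3) = 24 and P(9, 4) = 46; 45 is not s-gonal.
s = 10: P(10, 3) = 27 and P(10, 4) = 52; 45 is not s-gonal.
Hits: s ∈ {3, 6} → 2.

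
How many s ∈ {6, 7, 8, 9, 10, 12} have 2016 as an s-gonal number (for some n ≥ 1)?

1

s = 6: P(6, 32) = 2016. ✓
s = 7: P(7, 28) = 1918 and P(7, 29) = 2059; 2016 is not s-gonal.
s = 8: P(8, 26) = 1976 and P(8, 27) = 2133; 2016 is not s-gonal.
s = 9: P(9, 24) = 1956 and P(9, 25) = 2125; 2016 is not s-gonal.
s = 10: P(10, 22) = 1870 and P(10, 23) = 2047; 2016 is not s-gonal.
s = 12: P(12, 20) = 1920 and P(12, 21) = 2121; 2016 is not s-gonal.
Hits: s ∈ {6} → 1.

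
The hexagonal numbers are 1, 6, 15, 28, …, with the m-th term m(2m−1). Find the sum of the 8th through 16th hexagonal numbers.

Σ i(2i−1) = 2Σi² − Σi over i = 8..16.
Σi = 136 − 28 = 108 and Σi² = 1496 − 140 = 1356.
2·1356 − 1·108 = 2604.

2604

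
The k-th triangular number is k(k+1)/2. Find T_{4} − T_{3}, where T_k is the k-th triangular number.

4

Consecutive triangular numbers differ by n: T_{4} − T_{3} = 4.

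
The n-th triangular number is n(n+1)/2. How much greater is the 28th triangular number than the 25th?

81

28·29/2 = 406 and 25·26/2 = 325.
Difference: 406 − 325 = 81.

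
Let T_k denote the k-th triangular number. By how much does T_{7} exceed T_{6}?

7

Consecutive triangular numbers differ by n: T_{7} − T_{6} = 7.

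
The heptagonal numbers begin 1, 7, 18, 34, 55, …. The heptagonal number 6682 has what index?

52

Set n(5n−3)/2 = 6682, giving 5n² − 3n − 13364 = 0.
The discriminant is 9 + 40·6682 = 267289, and √267289 = 517.
So n = (3 + 517) / 10 = 520/10 = 52.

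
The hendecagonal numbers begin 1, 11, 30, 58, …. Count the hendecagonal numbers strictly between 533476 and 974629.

121

The n-th hendecagonal number is n(9n−7)/2.
Smallest index with value > 533476: n = 345 (giving 534405).
Largest index with value < 974629: n = 465 (giving 971385).
Indices 345 through 465: 121 terms.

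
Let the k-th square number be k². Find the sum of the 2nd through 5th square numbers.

54

Σ_{i=2}^{5} i² = 55 − 1 = 54.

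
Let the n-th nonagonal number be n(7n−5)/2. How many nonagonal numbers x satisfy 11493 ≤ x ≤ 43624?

The n-th nonagonal number is n(7n−5)/2.
Smallest index with value ≥ 11493: n = 58 (giving 11629).
Largest index with value ≤ 43624: n = 112 (giving 43624).
Indices 58 through 112: 55 terms.

55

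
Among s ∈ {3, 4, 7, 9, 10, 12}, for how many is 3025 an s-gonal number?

s = 3: P(3, 77) = 3003 and P(3, 78) = 3081; 3025 is not s-gonal.
s = 4: P(4, 55) = 3025. ✓
s = 7: P(7, 35) = 3010 and P(7, 36) = 3186; 3025 is not s-gonal.
s = 9: P(9, 29) = 2871 and P(9, 30) = 3075; 3025 is not s-gonal.
s = 10: P(10, 27) = 2835 and P(10, 28) = 3052; 3025 is not s-gonal.
s = 12: P(12, 25) = 3025. ✓
Hits: s ∈ {4, 12} → 2.

2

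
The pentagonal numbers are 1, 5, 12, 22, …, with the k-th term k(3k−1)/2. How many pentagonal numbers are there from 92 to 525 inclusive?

11

The n-th pentagonal number is n(3n−1)/2.
Smallest index with value ≥ 92: n = 8 (giving 92).
Largest index with value ≤ 525: n = 18 (giving 477).
Indices 8 through 18: 11 terms.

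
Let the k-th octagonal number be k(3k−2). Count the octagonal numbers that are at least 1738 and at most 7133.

25

The n-th octagonal number is n(3n−2).
Smallest index with value ≥ 1738: n = 25 (giving 1825).
Largest index with value ≤ 7133: n = 49 (giving 7105).
Indices 25 through 49: 25 terms.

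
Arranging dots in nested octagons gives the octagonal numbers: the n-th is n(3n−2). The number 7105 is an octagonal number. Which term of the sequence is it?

Set n(3n−2) = 7105, giving 3n² − 2n − 7105 = 0.
The discriminant is 4 + 12·7105 = 85264, and √85264 = 292.
So n = (2 + 292) / 6 = 294/6 = 49.

49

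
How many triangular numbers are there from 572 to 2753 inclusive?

40

The n-th triangular number is n(n+1)/2.
Smallest index with value ≥ 572: n = 34 (giving 595).
Largest index with value ≤ 2753: n = 73 (giving 2701).
Indices 34 through 73: 40 terms.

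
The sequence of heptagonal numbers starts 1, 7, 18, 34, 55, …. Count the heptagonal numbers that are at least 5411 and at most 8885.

13

The n-th heptagonal number is n(5n−3)/2.
Smallest index with value ≥ 5411: n = 47 (giving 5452).
Largest index with value ≤ 8885: n = 59 (giving 8614).
Indices 47 through 59: 13 terms.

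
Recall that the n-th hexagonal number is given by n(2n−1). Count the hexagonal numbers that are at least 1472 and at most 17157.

The n-th hexagonal number is n(2n−1).
Smallest index with value ≥ 1472: n = 28 (giving 1540).
Largest index with value ≤ 17157: n = 92 (giving 16836).
Indices 28 through 92: 65 terms.

65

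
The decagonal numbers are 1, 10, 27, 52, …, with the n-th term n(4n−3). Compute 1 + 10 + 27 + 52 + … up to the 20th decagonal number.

Σ i(4i−3) = 4Σi² − 3Σi over i = 1..20.
Σi = 210 and Σi² = 2870.
4·2870 − 3·210 = 10850.

10850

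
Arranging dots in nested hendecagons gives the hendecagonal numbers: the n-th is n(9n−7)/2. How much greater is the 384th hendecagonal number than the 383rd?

3448

Consecutive hendecagonal numbers differ by 9n − 8: here 9·384 − 8 = 3448.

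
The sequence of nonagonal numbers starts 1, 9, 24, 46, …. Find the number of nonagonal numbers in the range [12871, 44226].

The n-th nonagonal number is n(7n−5)/2.
Smallest index with value ≥ 12871: n = 61 (giving 12871).
Largest index with value ≤ 44226: n = 112 (giving 43624).
Indices 61 through 112: 52 terms.

52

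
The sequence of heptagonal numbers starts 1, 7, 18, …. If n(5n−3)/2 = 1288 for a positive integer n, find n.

23

Set n(5n−3)/2 = 1288, giving 5n² − 3n − 2576 = 0.
The discriminant is 9 + 40·1288 = 51529, and √51529 = 227.
So n = (3 + 227) / 10 = 230/10 = 23.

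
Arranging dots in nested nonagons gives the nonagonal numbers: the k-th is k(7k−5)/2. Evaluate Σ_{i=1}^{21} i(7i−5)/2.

Σ i(7i−5)/2 = (7Σi² − 5Σi) / 2 over i = 1..21.
Σi = 231 and Σi² = 3311.
(7·3311 − 5·231) / 2 = 22022/2 = 11011.

11011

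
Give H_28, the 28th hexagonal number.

1540

The 28th hexagonal number is n(2n−1) with n = 28.
28·(2·28 − 1) = 28·55 = 1540.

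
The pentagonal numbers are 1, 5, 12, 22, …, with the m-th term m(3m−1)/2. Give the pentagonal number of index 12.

The 12th pentagonal number is n(3n−1)/2 with n = 12.
12·(3·12 − 1)/2 = 12·35/2 = 210.

210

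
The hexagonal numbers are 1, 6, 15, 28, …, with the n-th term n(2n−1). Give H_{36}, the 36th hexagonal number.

2556

The 36th hexagonal number is n(2n−1) with n = 36.
36·(2·36 − 1) = 36·71 = 2556.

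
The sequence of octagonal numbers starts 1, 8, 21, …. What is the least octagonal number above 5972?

Solve n(3n−2) > 5972 for integer n.
The largest n with value ≤ 5972 is 44 (since 5720 ≤ 5972 < 5985), so the first above is n = 45, value 5985.

5985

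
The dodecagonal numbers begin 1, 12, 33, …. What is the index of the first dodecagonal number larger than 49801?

Solve n(5n−4) > 49801 for integer n.
The largest n with value ≤ 49801 is 100 (since 49600 ≤ 49801 < 50601), so the first above is n = 101, value 50601.

101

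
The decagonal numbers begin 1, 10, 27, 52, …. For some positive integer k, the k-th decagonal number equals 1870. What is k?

Set n(4n−3) = 1870, giving 4n² − 3n − 1870 = 0.
The discriminant is 9 + 16·1870 = 29929, and √29929 = 173.
So n = (3 + 173) / 8 = 176/8 = 22.

22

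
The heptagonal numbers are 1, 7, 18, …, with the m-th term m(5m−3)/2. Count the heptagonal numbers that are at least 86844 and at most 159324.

The n-th heptagonal number is n(5n−3)/2.
Smallest index with value ≥ 86844: n = 187 (giving 87142).
Largest index with value ≤ 159324: n = 252 (giving 158382).
Indices 187 through 252: 66 terms.

66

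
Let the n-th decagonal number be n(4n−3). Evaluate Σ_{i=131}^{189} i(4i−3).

Σ i(4i−3) = 4Σi² − 3Σi over i = 131..189.
Σi = 17955 − 8515 = 9440 and Σi² = 2268315 − 740805 = 1527510.
4·1527510 − 3·9440 = 6081720.

6081720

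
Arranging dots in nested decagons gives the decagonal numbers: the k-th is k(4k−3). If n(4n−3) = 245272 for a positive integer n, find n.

248

Set n(4n−3) = 245272, giving 4n² − 3n − 245272 = 0.
So n = (3 + 1981) / 8 = 1984/8 = 248.
Check: 248·(4·248 − 3) = 245272. ✓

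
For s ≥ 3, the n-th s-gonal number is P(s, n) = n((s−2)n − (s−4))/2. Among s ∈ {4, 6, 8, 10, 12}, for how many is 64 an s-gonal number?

s = 4: P(4, 8) = 64. ✓
s = 6: P(6, 5) = 45 and P(6, 6) = 66; 64 is not s-gonal.
s = 8: P(8, 4) = 40 and P(8, 5) = 65; 64 is not s-gonal.
s = 10: P(10, 4) = 52 and P(10, 5) = 85; 64 is not s-gonal.
s = 12: P(12, 4) = 64. ✓
Hits: s ∈ {4, 12} → 2.

2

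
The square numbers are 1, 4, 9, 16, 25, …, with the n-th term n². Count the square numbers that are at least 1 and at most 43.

6

The n-th square number is n².
Smallest index with value ≥ 1: n = 1 (giving 1).
Largest index with value ≤ 43: n = 6 (giving 36).
Indices 1 through 6: 6 terms.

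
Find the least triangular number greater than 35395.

Solve n(n+1)/2 > 35395 for integer n.
The largest n with value ≤ 35395 is 265 (since 35245 ≤ 35395 < 35511), so the first above is n = 266, value 35511.

35511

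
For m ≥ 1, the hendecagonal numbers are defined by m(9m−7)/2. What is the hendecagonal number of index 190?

The 190th hendecagonal number is n(9n−7)/2 with n = 190.
190·(9·190 − 7)/2 = 190·1703/2 = 161785.

161785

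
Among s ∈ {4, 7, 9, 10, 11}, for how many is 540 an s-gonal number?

2

s = 4: P(4, 23) = 529 and P(4, 24) = 576; 540 is not s-gonal.
s = 7: P(7, 15) = 540. ✓
s = 9: P(9, 12) = 474 and P(9, 13) = 559; 540 is not s-gonal.
s = 10: P(10, 12) = 540. ✓
s = 11: P(11, 11) = 506 and P(11, 12) = 606; 540 is not s-gonal.
Hits: s ∈ {7, 10} → 2.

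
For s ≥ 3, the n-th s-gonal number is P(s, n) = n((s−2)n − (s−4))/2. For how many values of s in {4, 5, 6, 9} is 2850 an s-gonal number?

s = 4: P(4, 53) = 2809 and P(4, 54) = 2916; 2850 is not s-gonal.
s = 5: P(5, 43) = 2752 and P(5, 44) = 2882; 2850 is not s-gonal.
s = 6: P(6, 38) = 2850. ✓
s = 9: P(9, 28) = 2674 and P(9, 29) = 2871; 2850 is not s-gonal.
Hits: s ∈ {6} → 1.

1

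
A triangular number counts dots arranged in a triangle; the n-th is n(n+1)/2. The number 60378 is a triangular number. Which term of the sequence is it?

347

Set n(n+1)/2 = 60378, giving n² + n − 120756 = 0.
The discriminant is 1 + 8·60378 = 483025, and √483025 = 695.
So n = (-1 + 695) / 2 = 694/2 = 347.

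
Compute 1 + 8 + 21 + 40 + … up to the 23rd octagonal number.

Σ i(3i−2) = 3Σi² − 2Σi over i = 1..23.
Σi = 276 and Σi² = 4324.
3·4324 − 2·276 = 12420.

12420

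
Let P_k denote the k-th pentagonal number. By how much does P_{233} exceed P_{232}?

697

Consecutive pentagonal numbers differ by 3n − 2: here 3·233 − 2 = 697.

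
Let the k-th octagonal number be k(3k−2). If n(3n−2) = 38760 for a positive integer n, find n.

114

Set n(3n−2) = 38760, giving 3n² − 2n − 38760 = 0.
The discriminant is 4 + 12·38760 = 465124, and √465124 = 682.
So n = (2 + 682) / 6 = 684/6 = 114.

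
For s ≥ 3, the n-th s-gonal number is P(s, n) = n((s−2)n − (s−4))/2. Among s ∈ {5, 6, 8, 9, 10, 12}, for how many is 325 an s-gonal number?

s = 5: P(5, 14) = 287 and P(5, 15) = 330; 325 is not s-gonal.
s = 6: P(6, 13) = 325. ✓
s = 8: P(8, 10) = 280 and P(8, 11) = 341; 325 is not s-gonal.
s = 9: P(9, 10) = 325. ✓
s = 10: P(10, 9) = 297 and P(10, 10) = 370; 325 is not s-gonal.
s = 12: P(12, 8) = 288 and P(12, 9) = 369; 325 is not s-gonal.
Hits: s ∈ {6, 9} → 2.

2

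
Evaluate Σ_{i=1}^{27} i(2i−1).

Σ i(2i−1) = 2Σi² − Σi over i = 1..27.
Σi = 378 and Σi² = 6930.
2·6930 − 1·378 = 13482.

13482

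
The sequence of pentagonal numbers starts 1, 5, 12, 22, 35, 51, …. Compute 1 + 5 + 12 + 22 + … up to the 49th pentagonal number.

60025

Σ i(3i−1)/2 = (3Σi² − Σi) / 2 over i = 1..49.
Σi = 1225 and Σi² = 40425.
(3·40425 − 1·1225) / 2 = 120050/2 = 60025.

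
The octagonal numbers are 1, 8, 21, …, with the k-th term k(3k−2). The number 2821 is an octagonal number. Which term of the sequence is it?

31

Set n(3n−2) = 2821, giving 3n² − 2n − 2821 = 0.
So n = (2 + 184) / 6 = 186/6 = 31.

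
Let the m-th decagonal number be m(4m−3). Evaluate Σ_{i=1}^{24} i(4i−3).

Σ i(4i−3) = 4Σi² − 3Σi over i = 1..24.
Σi = 300 and Σi² = 4900.
4·4900 − 3·300 = 18700.

18700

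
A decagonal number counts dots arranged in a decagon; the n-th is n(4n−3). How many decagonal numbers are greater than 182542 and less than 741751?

The n-th decagonal number is n(4n−3).
Smallest index with value > 182542: n = 215 (giving 184255).
Largest index with value < 741751: n = 430 (giving 738310).
Indices 215 through 430: 216 terms.

216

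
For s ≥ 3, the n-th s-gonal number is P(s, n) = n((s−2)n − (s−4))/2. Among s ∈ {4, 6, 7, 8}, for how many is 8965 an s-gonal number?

1

s = 4: P(4, 94) = 8836 and P(4, 95) = 9025; 8965 is not s-gonal.
s = 6: P(6, 67) = 8911 and P(6, 68) = 9180; 8965 is not s-gonal.
s = 7: P(7, 60) = 8910 and P(7, 61) = 9211; 8965 is not s-gonal.
s = 8: P(8, 55) = 8965. ✓
Hits: s ∈ {8} → 1.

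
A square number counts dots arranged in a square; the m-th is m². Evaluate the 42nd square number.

The 42nd square number is n² with n = 42.
42² = 1764.

1764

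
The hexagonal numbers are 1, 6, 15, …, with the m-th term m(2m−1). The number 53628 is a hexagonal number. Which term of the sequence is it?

164

Set n(2n−1) = 53628, giving 2n² − n − 53628 = 0.
So n = (1 + 655) / 4 = 656/4 = 164.
Check: 164·(2·164 − 1) = 53628. ✓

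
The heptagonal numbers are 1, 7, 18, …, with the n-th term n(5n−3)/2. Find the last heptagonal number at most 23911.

Solve n(5n−3)/2 ≤ 23911 for integer n.
n = 98 gives 23863 ≤ 23911, while n = 99 gives 24354 > 23911; so the answer is 23863.

23863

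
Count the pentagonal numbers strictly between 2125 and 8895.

The n-th pentagonal number is n(3n−1)/2.
Smallest index with value > 2125: n = 38 (giving 2147).
Largest index with value < 8895: n = 77 (giving 8855).
Indices 38 through 77: 40 terms.

40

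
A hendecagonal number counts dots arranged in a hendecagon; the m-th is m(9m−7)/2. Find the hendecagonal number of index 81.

29241

81·(9·81 − 7)/2 = 81·722/2 = 81·361 = 29241.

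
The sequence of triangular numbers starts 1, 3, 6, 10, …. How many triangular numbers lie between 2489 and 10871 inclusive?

76

The n-th triangular number is n(n+1)/2.
Smallest index with value ≥ 2489: n = 71 (giving 2556).
Largest index with value ≤ 10871: n = 146 (giving 10731).
Indices 71 through 146: 76 terms.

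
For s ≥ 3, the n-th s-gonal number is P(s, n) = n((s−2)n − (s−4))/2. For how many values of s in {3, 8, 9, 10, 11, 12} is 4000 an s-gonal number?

s = 3: P(3, 88) = 3916 and P(3, 89) = 4005; 4000 is not s-gonal.
s = 8: P(8, 36) = 3816 and P(8, 37) = 4033; 4000 is not s-gonal.
s = 9: P(9, 34) = 3961 and P(9, 35) = 4200; 4000 is not s-gonal.
s = 10: P(10, 32) = 4000. ✓
s = 11: P(11, 30) = 3945 and P(11, 31) = 4216; 4000 is not s-gonal.
s = 12: P(12, 28) = 3808 and P(12, 29) = 4089; 4000 is not s-gonal.
Hits: s ∈ {10} → 1.

1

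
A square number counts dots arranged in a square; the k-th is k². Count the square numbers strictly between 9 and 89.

The n-th square number is n².
Smallest index with value > 9: n = 4 (giving 16).
Largest index with value < 89: n = 9 (giving 81).
Indices 4 through 9: 6 terms.

6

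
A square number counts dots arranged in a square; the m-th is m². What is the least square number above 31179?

Solve n² > 31179 for integer n.
The largest n with value ≤ 31179 is 176 (since 30976 ≤ 31179 < 31329), so the first above is n = 177, value 31329.

31329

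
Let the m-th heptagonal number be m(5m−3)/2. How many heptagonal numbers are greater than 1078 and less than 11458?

The n-th heptagonal number is n(5n−3)/2.
Smallest index with value > 1078: n = 22 (giving 1177).
Largest index with value < 11458: n = 67 (giving 11122).
Indices 22 through 67: 46 terms.

46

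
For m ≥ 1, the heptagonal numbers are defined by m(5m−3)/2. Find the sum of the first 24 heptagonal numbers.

Σ i(5i−3)/2 = (5Σi² − 3Σi) / 2 over i = 1..24.
Σi = 300 and Σi² = 4900.
(5·4900 − 3·300) / 2 = 23600/2 = 11800.

11800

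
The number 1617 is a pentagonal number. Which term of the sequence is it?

33

Set n(3n−1)/2 = 1617, giving 3n² − n − 3234 = 0.
The discriminant is 1 + 24·1617 = 38809, and √38809 = 197.
So n = (1 + 197) / 6 = 198/6 = 33.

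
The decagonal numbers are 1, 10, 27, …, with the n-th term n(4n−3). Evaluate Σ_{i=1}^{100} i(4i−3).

Σ i(4i−3) = 4Σi² − 3Σi over i = 1..100.
Σi = 5050 and Σi² = 338350.
4·338350 − 3·5050 = 1338250.

1338250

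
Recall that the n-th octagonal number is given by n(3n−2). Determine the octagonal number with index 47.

The 47th octagonal number is n(3n−2) with n = 47.
47·(3·47 − 2) = 47·139 = 6533.

6533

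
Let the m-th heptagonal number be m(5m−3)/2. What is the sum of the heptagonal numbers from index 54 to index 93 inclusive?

Σ i(5i−3)/2 = (5Σi² − 3Σi) / 2 over i = 54..93.
Σi = 4371 − 1431 = 2940 and Σi² = 272459 − 51039 = 221420.
(5·221420 − 3·2940) / 2 = 1098280/2 = 549140.

549140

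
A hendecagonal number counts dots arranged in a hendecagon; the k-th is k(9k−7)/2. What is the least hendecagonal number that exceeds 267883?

Solve n(9n−7)/2 > 267883 for integer n.
The largest n with value ≤ 267883 is 244 (since 267058 ≤ 267883 < 269255), so the first above is n = 245, value 269255.

269255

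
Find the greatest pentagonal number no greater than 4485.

Solve n(3n−1)/2 ≤ 4485 for integer n.
n = 54 gives 4347 ≤ 4485, while n = 55 gives 4510 > 4485; so the answer is 4347.

4347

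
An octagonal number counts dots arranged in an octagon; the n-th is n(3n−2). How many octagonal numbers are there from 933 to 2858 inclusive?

The n-th octagonal number is n(3n−2).
Smallest index with value ≥ 933: n = 18 (giving 936).
Largest index with value ≤ 2858: n = 31 (giving 2821).
Indices 18 through 31: 14 terms.

14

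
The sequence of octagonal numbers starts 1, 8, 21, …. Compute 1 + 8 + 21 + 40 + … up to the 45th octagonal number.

Σ i(3i−2) = 3Σi² − 2Σi over i = 1..45.
Σi = 1035 and Σi² = 31395.
3·31395 − 2·1035 = 92115.

92115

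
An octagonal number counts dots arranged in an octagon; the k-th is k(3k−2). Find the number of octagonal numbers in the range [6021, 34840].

63

The n-th octagonal number is n(3n−2).
Smallest index with value ≥ 6021: n = 46 (giving 6256).
Largest index with value ≤ 34840: n = 108 (giving 34776).
Indices 46 through 108: 63 terms.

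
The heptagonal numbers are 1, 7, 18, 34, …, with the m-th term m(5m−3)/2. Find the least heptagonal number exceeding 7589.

Solve n(5n−3)/2 > 7589 for integer n.
The largest n with value ≤ 7589 is 55 (since 7480 ≤ 7589 < 7756), so the first above is n = 56, value 7756.

7756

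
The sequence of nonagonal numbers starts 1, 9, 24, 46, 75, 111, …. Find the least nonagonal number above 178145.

178201

Solve n(7n−5)/2 > 178145 for integer n.
The largest n with value ≤ 178145 is 225 (since 176625 ≤ 178145 < 178201), so the first above is n = 226, value 178201.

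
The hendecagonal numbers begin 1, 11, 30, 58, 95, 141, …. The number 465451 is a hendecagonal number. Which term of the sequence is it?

322

Set n(9n−7)/2 = 465451, giving 9n² − 7n − 930902 = 0.
The discriminant is 49 + 72·465451 = 33512521, and √33512521 = 5789.
So n = (7 + 5789) / 18 = 5796/18 = 322.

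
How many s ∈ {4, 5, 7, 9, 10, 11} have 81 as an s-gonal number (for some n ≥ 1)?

2

s = 4: P(4, 9) = 81. ✓
s = 5: P(5, 7) = 70 and P(5, 8) = 92; 81 is not s-gonal.
s = 7: P(7, 6) = 81. ✓
s = 9: P(9, 5) = 75 and P(9, 6) = 111; 81 is not s-gonal.
s = 10: P(10, 4) = 52 and P(10, 5) = 85; 81 is not s-gonal.
s = 11: P(11, 4) = 58 and P(11, 5) = 95; 81 is not s-gonal.
Hits: s ∈ {4, 7} → 2.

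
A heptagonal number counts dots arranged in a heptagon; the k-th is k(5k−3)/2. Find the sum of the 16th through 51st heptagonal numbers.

Σ i(5i−3)/2 = (5Σi² − 3Σi) / 2 over i = 16..51.
Σi = 1326 − 120 = 1206 and Σi² = 45526 − 1240 = 44286.
(5·44286 − 3·1206) / 2 = 217812/2 = 108906.

108906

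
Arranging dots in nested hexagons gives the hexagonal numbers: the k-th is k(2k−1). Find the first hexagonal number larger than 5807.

Solve n(2n−1) > 5807 for integer n.
The largest n with value ≤ 5807 is 54 (since 5778 ≤ 5807 < 5995), so the first above is n = 55, value 5995.

5995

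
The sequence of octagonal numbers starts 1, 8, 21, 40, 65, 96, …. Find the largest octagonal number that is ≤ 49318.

Solve n(3n−2) ≤ 49318 for integer n.
n = 128 gives 48896 ≤ 49318, while n = 129 gives 49665 > 49318; so the answer is 48896.

48896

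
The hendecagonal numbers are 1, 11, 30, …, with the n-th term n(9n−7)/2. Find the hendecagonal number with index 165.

121935

The 165th hendecagonal number is n(9n−7)/2 with n = 165.
165·(9·165 − 7)/2 = 165·1478/2 = 165·739 = 121935.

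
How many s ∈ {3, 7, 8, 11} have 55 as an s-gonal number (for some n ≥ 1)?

s = 3: P(3, 10) = 55. ✓
s = 7: P(7, 5) = 55. ✓
s = 8: P(8, 4) = 40 and P(8, 5) = 65; 55 is not s-gonal.
s = 11: P(11, 3) = 30 and P(11, 4) = 58; 55 is not s-gonal.
Hits: s ∈ {3, 7} → 2.

2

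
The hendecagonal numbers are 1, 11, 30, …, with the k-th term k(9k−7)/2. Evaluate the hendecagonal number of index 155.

155·(9·155 − 7)/2 = 155·1388/2 = 155·694 = 107570.

107570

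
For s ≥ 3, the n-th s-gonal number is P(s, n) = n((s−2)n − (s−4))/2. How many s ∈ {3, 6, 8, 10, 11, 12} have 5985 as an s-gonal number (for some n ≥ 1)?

2

s = 3: P(3, 108) = 5886 and P(3, 109) = 5995; 5985 is not s-gonal.
s = 6: P(6, 54) = 5778 and P(6, 55) = 5995; 5985 is not s-gonal.
s = 8: P(8, 45) = 5985. ✓
s = 10: P(10, 39) = 5967 and P(10, 40) = 6280; 5985 is not s-gonal.
s = 11: P(11, 36) = 5706 and P(11, 37) = 6031; 5985 is not s-gonal.
s = 12: P(12, 35) = 5985. ✓
Hits: s ∈ {8, 12} → 2.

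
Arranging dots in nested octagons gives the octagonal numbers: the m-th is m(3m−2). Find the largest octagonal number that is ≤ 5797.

Solve n(3n−2) ≤ 5797 for integer n.
n = 44 gives 5720 ≤ 5797, while n = 45 gives 5985 > 5797; so the answer is 5720.

5720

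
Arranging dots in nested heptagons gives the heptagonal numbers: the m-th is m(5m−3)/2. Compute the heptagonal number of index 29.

2059

29·(5·29 − 3)/2 = 29·142/2 = 29·71 = 2059.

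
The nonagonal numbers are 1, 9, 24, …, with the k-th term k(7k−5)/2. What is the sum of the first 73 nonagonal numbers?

Σ i(7i−5)/2 = (7Σi² − 5Σi) / 2 over i = 1..73.
Σi = 2701 and Σi² = 132349.
(7·132349 − 5·2701) / 2 = 912938/2 = 456469.

456469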